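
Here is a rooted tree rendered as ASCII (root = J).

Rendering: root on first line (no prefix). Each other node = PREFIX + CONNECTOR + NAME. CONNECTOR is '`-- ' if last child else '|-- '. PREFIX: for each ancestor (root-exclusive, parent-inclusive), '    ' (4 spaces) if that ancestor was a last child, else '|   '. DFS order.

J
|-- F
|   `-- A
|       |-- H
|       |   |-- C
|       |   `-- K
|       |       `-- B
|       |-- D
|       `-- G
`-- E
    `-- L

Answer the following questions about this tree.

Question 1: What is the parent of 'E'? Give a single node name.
Answer: J

Derivation:
Scan adjacency: E appears as child of J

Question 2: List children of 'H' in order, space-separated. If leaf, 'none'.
Answer: C K

Derivation:
Node H's children (from adjacency): C, K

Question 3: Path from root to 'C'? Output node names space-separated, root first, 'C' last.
Answer: J F A H C

Derivation:
Walk down from root: J -> F -> A -> H -> C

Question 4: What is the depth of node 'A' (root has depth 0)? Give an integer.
Path from root to A: J -> F -> A
Depth = number of edges = 2

Answer: 2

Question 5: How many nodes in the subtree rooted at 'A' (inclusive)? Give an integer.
Subtree rooted at A contains: A, B, C, D, G, H, K
Count = 7

Answer: 7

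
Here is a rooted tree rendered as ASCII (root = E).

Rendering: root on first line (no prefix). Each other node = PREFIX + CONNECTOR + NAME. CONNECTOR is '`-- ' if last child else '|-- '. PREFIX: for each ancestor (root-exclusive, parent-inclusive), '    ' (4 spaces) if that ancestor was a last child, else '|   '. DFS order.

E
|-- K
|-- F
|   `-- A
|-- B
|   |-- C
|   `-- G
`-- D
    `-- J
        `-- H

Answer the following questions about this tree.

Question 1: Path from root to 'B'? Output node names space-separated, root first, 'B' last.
Answer: E B

Derivation:
Walk down from root: E -> B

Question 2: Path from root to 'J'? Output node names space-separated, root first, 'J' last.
Walk down from root: E -> D -> J

Answer: E D J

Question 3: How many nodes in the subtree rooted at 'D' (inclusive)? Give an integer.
Subtree rooted at D contains: D, H, J
Count = 3

Answer: 3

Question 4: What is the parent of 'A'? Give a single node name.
Answer: F

Derivation:
Scan adjacency: A appears as child of F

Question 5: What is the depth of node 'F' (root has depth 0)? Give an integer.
Path from root to F: E -> F
Depth = number of edges = 1

Answer: 1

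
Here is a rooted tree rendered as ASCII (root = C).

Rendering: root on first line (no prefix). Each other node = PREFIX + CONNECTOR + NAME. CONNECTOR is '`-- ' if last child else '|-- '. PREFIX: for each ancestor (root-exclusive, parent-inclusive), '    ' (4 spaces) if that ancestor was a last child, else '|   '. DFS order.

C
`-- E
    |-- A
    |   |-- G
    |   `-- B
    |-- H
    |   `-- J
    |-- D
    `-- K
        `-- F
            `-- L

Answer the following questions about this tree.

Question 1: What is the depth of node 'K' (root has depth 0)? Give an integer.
Answer: 2

Derivation:
Path from root to K: C -> E -> K
Depth = number of edges = 2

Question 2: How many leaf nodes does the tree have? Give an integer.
Leaves (nodes with no children): B, D, G, J, L

Answer: 5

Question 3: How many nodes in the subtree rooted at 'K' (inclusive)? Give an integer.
Subtree rooted at K contains: F, K, L
Count = 3

Answer: 3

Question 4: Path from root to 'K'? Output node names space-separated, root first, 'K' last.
Walk down from root: C -> E -> K

Answer: C E K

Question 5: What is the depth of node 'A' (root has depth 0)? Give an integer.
Path from root to A: C -> E -> A
Depth = number of edges = 2

Answer: 2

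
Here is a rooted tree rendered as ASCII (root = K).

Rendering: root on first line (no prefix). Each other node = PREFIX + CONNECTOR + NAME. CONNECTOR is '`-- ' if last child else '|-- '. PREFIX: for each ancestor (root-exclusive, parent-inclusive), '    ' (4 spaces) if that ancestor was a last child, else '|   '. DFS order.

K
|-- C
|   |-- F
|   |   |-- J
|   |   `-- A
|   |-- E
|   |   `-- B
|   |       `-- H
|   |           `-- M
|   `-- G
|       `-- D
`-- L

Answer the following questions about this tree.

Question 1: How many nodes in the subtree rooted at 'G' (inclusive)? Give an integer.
Answer: 2

Derivation:
Subtree rooted at G contains: D, G
Count = 2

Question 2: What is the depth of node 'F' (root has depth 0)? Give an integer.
Path from root to F: K -> C -> F
Depth = number of edges = 2

Answer: 2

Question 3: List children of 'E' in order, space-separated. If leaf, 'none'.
Answer: B

Derivation:
Node E's children (from adjacency): B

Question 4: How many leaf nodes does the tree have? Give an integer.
Leaves (nodes with no children): A, D, J, L, M

Answer: 5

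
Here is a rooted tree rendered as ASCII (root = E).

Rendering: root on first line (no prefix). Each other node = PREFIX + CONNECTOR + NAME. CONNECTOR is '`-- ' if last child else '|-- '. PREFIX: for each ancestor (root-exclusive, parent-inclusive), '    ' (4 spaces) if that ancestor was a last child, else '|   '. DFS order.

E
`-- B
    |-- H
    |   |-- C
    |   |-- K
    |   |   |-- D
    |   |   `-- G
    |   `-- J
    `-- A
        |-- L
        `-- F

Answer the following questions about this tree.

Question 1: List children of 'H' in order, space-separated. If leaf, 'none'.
Node H's children (from adjacency): C, K, J

Answer: C K J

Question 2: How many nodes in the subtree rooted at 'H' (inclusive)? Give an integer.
Answer: 6

Derivation:
Subtree rooted at H contains: C, D, G, H, J, K
Count = 6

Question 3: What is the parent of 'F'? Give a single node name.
Answer: A

Derivation:
Scan adjacency: F appears as child of A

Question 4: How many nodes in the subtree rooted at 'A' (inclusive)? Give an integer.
Subtree rooted at A contains: A, F, L
Count = 3

Answer: 3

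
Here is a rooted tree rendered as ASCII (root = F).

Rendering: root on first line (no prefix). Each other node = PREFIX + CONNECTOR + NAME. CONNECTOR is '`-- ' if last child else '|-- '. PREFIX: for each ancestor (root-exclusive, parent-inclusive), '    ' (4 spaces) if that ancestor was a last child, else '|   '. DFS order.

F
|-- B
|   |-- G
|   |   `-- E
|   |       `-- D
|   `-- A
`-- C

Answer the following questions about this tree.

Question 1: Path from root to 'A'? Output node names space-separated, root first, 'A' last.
Walk down from root: F -> B -> A

Answer: F B A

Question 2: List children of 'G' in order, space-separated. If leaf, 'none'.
Node G's children (from adjacency): E

Answer: E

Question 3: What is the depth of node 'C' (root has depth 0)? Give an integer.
Answer: 1

Derivation:
Path from root to C: F -> C
Depth = number of edges = 1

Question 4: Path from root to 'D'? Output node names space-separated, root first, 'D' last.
Answer: F B G E D

Derivation:
Walk down from root: F -> B -> G -> E -> D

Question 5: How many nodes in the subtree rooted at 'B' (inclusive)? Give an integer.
Subtree rooted at B contains: A, B, D, E, G
Count = 5

Answer: 5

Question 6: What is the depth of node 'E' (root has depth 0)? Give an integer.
Path from root to E: F -> B -> G -> E
Depth = number of edges = 3

Answer: 3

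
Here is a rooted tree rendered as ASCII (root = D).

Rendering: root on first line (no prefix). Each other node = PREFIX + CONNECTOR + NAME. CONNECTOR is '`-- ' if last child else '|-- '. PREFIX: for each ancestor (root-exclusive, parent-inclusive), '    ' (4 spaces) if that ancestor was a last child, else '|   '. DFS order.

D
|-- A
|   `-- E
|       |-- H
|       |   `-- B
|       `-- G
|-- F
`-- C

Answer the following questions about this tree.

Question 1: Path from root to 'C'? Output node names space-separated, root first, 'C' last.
Walk down from root: D -> C

Answer: D C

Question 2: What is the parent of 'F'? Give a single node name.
Scan adjacency: F appears as child of D

Answer: D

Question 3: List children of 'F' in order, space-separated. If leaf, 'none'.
Answer: none

Derivation:
Node F's children (from adjacency): (leaf)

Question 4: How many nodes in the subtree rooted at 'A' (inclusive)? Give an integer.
Answer: 5

Derivation:
Subtree rooted at A contains: A, B, E, G, H
Count = 5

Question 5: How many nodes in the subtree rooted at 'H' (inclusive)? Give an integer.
Subtree rooted at H contains: B, H
Count = 2

Answer: 2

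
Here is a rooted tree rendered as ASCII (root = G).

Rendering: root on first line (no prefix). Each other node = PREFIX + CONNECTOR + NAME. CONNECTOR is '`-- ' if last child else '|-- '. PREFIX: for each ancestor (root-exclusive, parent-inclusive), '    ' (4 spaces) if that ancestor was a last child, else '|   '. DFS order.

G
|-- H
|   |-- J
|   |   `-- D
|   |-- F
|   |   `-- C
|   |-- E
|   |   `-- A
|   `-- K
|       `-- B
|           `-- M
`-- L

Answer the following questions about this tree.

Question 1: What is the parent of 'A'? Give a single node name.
Answer: E

Derivation:
Scan adjacency: A appears as child of E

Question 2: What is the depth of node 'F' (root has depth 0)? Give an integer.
Answer: 2

Derivation:
Path from root to F: G -> H -> F
Depth = number of edges = 2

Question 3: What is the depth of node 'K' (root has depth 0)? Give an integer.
Answer: 2

Derivation:
Path from root to K: G -> H -> K
Depth = number of edges = 2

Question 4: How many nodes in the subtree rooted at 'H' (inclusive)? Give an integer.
Subtree rooted at H contains: A, B, C, D, E, F, H, J, K, M
Count = 10

Answer: 10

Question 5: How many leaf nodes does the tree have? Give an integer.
Leaves (nodes with no children): A, C, D, L, M

Answer: 5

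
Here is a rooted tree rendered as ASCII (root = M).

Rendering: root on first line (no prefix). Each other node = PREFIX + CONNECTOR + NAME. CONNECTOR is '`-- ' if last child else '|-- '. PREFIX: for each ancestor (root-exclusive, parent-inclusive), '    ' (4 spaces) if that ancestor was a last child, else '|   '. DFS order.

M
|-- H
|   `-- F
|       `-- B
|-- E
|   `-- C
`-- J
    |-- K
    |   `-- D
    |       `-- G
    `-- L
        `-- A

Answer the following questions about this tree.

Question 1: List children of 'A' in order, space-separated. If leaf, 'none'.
Node A's children (from adjacency): (leaf)

Answer: none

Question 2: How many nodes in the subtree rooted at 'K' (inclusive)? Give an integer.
Subtree rooted at K contains: D, G, K
Count = 3

Answer: 3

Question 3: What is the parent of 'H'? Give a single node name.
Answer: M

Derivation:
Scan adjacency: H appears as child of M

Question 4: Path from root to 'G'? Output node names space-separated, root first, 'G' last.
Walk down from root: M -> J -> K -> D -> G

Answer: M J K D G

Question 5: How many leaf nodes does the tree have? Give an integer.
Answer: 4

Derivation:
Leaves (nodes with no children): A, B, C, G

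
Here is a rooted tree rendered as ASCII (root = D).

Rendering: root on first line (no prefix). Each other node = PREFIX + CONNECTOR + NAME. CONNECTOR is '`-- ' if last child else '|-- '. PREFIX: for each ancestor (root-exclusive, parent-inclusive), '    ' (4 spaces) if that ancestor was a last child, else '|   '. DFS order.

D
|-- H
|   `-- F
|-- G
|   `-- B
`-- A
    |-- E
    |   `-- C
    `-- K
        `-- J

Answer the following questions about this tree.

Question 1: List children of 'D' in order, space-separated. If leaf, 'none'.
Answer: H G A

Derivation:
Node D's children (from adjacency): H, G, A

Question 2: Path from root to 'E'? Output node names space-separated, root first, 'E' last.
Answer: D A E

Derivation:
Walk down from root: D -> A -> E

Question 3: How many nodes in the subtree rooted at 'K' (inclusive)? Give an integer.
Answer: 2

Derivation:
Subtree rooted at K contains: J, K
Count = 2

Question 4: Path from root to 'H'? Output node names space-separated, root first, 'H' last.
Walk down from root: D -> H

Answer: D H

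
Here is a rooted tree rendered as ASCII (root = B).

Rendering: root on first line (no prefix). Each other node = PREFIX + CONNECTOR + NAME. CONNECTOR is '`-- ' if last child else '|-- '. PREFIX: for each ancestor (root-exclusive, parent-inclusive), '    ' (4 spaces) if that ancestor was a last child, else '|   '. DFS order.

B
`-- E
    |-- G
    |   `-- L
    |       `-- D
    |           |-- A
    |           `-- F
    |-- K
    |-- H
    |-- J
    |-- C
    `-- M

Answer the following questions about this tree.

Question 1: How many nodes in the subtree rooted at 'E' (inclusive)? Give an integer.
Subtree rooted at E contains: A, C, D, E, F, G, H, J, K, L, M
Count = 11

Answer: 11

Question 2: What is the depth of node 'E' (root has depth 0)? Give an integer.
Path from root to E: B -> E
Depth = number of edges = 1

Answer: 1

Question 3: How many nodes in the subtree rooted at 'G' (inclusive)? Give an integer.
Subtree rooted at G contains: A, D, F, G, L
Count = 5

Answer: 5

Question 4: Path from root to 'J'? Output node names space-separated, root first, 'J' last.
Walk down from root: B -> E -> J

Answer: B E J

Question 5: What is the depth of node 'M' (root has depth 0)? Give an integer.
Path from root to M: B -> E -> M
Depth = number of edges = 2

Answer: 2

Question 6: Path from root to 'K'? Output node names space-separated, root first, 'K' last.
Answer: B E K

Derivation:
Walk down from root: B -> E -> K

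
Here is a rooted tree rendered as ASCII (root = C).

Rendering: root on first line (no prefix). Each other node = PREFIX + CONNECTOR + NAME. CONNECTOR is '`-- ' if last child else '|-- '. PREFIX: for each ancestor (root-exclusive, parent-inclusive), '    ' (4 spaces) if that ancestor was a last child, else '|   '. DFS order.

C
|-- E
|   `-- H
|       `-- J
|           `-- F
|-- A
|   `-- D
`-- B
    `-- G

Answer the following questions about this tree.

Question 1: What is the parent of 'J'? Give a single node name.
Answer: H

Derivation:
Scan adjacency: J appears as child of H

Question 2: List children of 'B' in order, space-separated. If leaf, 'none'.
Node B's children (from adjacency): G

Answer: G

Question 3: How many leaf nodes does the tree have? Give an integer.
Leaves (nodes with no children): D, F, G

Answer: 3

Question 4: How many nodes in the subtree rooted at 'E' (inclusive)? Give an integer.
Subtree rooted at E contains: E, F, H, J
Count = 4

Answer: 4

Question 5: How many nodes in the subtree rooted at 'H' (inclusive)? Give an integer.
Answer: 3

Derivation:
Subtree rooted at H contains: F, H, J
Count = 3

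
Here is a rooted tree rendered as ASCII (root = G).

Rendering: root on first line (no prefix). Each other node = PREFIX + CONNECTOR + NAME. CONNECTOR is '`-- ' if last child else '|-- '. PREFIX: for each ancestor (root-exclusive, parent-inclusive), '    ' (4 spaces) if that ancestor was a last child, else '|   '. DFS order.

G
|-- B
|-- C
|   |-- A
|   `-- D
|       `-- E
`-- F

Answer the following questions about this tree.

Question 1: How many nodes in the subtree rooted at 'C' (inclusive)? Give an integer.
Answer: 4

Derivation:
Subtree rooted at C contains: A, C, D, E
Count = 4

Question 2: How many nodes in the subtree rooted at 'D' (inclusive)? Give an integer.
Subtree rooted at D contains: D, E
Count = 2

Answer: 2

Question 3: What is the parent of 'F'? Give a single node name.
Answer: G

Derivation:
Scan adjacency: F appears as child of G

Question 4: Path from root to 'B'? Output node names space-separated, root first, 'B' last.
Answer: G B

Derivation:
Walk down from root: G -> B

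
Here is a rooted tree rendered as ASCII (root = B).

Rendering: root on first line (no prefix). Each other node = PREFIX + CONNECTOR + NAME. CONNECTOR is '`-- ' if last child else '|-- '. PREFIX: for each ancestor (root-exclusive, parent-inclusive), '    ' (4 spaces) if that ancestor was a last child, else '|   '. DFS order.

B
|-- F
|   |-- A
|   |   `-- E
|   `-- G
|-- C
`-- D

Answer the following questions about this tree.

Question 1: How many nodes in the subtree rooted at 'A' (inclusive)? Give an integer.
Answer: 2

Derivation:
Subtree rooted at A contains: A, E
Count = 2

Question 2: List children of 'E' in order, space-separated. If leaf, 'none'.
Answer: none

Derivation:
Node E's children (from adjacency): (leaf)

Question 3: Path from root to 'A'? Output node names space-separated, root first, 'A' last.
Walk down from root: B -> F -> A

Answer: B F A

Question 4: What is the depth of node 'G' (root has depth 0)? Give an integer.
Answer: 2

Derivation:
Path from root to G: B -> F -> G
Depth = number of edges = 2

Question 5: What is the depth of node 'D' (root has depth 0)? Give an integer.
Path from root to D: B -> D
Depth = number of edges = 1

Answer: 1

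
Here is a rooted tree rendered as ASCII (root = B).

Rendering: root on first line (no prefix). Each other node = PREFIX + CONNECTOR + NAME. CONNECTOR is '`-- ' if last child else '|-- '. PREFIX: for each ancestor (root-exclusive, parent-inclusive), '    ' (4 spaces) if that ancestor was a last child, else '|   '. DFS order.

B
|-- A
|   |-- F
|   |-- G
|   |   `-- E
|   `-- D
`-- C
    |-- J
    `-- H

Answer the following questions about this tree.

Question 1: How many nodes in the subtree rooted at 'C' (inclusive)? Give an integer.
Answer: 3

Derivation:
Subtree rooted at C contains: C, H, J
Count = 3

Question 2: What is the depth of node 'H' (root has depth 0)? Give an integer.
Path from root to H: B -> C -> H
Depth = number of edges = 2

Answer: 2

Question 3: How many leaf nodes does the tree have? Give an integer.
Leaves (nodes with no children): D, E, F, H, J

Answer: 5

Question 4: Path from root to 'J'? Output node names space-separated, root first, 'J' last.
Answer: B C J

Derivation:
Walk down from root: B -> C -> J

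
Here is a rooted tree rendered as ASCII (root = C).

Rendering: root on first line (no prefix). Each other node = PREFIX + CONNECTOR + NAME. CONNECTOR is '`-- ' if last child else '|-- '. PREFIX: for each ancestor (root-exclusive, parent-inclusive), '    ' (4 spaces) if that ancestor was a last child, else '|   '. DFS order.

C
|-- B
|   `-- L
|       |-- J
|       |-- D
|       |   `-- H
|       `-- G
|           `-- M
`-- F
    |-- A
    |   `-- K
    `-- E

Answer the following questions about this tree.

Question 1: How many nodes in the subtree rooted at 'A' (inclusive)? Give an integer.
Subtree rooted at A contains: A, K
Count = 2

Answer: 2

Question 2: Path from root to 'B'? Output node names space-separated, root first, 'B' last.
Walk down from root: C -> B

Answer: C B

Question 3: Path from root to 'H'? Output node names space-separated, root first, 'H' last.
Walk down from root: C -> B -> L -> D -> H

Answer: C B L D H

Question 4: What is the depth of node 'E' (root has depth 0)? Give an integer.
Answer: 2

Derivation:
Path from root to E: C -> F -> E
Depth = number of edges = 2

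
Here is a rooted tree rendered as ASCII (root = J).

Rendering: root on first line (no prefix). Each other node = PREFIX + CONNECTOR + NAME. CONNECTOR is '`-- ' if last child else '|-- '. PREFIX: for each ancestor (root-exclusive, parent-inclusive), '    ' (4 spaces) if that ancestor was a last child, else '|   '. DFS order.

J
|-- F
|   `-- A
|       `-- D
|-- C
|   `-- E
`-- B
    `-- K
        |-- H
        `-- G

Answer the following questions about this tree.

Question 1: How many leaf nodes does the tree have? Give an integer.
Leaves (nodes with no children): D, E, G, H

Answer: 4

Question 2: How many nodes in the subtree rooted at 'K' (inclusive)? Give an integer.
Answer: 3

Derivation:
Subtree rooted at K contains: G, H, K
Count = 3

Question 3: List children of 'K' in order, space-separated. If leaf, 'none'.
Node K's children (from adjacency): H, G

Answer: H G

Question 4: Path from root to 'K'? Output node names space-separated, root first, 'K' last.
Walk down from root: J -> B -> K

Answer: J B K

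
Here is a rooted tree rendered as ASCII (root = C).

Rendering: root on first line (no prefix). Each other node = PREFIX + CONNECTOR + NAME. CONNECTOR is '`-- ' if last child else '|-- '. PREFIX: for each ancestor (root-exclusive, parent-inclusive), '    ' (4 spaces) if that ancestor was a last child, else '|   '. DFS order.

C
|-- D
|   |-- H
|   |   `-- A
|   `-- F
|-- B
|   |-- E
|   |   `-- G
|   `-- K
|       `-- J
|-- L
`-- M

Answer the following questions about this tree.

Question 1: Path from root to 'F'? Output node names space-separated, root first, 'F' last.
Walk down from root: C -> D -> F

Answer: C D F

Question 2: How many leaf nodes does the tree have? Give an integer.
Answer: 6

Derivation:
Leaves (nodes with no children): A, F, G, J, L, M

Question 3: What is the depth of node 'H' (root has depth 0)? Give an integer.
Answer: 2

Derivation:
Path from root to H: C -> D -> H
Depth = number of edges = 2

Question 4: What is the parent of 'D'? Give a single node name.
Answer: C

Derivation:
Scan adjacency: D appears as child of C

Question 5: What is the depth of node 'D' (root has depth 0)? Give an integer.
Path from root to D: C -> D
Depth = number of edges = 1

Answer: 1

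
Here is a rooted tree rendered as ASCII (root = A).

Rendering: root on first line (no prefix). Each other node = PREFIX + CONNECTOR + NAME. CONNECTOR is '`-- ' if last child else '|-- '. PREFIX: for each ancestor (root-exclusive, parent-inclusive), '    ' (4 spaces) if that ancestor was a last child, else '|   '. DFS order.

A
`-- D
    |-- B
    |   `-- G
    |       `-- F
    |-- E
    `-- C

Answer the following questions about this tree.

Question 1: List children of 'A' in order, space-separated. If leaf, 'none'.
Answer: D

Derivation:
Node A's children (from adjacency): D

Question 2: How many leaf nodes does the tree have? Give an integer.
Answer: 3

Derivation:
Leaves (nodes with no children): C, E, F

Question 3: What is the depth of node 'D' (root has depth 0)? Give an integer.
Answer: 1

Derivation:
Path from root to D: A -> D
Depth = number of edges = 1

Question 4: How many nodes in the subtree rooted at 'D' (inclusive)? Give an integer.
Answer: 6

Derivation:
Subtree rooted at D contains: B, C, D, E, F, G
Count = 6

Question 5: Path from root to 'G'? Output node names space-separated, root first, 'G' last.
Answer: A D B G

Derivation:
Walk down from root: A -> D -> B -> G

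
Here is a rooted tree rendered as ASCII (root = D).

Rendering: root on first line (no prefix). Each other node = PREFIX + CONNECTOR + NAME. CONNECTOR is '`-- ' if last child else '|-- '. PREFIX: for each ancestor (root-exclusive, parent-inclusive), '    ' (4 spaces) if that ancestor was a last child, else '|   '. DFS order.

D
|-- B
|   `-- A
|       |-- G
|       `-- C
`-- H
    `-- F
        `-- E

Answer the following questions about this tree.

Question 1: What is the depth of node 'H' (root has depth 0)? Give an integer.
Answer: 1

Derivation:
Path from root to H: D -> H
Depth = number of edges = 1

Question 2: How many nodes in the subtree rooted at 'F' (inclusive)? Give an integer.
Subtree rooted at F contains: E, F
Count = 2

Answer: 2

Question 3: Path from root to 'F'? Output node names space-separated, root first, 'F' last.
Walk down from root: D -> H -> F

Answer: D H F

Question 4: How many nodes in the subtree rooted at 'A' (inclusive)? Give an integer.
Subtree rooted at A contains: A, C, G
Count = 3

Answer: 3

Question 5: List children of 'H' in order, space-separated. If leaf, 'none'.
Node H's children (from adjacency): F

Answer: F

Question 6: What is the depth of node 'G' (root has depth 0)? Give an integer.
Path from root to G: D -> B -> A -> G
Depth = number of edges = 3

Answer: 3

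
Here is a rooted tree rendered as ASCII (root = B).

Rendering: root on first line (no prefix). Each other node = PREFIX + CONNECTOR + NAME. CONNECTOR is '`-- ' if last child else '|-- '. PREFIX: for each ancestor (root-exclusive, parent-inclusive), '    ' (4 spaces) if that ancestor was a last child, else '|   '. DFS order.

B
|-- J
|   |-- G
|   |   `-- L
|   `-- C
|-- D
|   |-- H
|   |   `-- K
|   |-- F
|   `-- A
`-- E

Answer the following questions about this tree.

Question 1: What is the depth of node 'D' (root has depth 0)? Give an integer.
Path from root to D: B -> D
Depth = number of edges = 1

Answer: 1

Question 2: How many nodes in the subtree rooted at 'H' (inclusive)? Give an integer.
Answer: 2

Derivation:
Subtree rooted at H contains: H, K
Count = 2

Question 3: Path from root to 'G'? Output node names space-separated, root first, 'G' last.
Answer: B J G

Derivation:
Walk down from root: B -> J -> G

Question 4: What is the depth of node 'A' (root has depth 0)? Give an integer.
Path from root to A: B -> D -> A
Depth = number of edges = 2

Answer: 2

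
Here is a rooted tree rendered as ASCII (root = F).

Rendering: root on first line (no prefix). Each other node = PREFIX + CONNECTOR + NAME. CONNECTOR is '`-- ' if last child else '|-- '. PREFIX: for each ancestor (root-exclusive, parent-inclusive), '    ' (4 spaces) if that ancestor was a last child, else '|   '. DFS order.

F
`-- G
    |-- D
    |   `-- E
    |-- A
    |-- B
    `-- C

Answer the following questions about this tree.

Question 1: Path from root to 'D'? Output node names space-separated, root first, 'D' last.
Answer: F G D

Derivation:
Walk down from root: F -> G -> D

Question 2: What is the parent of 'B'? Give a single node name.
Scan adjacency: B appears as child of G

Answer: G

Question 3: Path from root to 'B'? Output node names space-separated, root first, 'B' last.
Walk down from root: F -> G -> B

Answer: F G B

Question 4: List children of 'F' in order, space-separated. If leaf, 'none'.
Node F's children (from adjacency): G

Answer: G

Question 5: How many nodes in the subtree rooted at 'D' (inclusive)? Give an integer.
Answer: 2

Derivation:
Subtree rooted at D contains: D, E
Count = 2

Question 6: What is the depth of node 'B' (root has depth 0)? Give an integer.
Path from root to B: F -> G -> B
Depth = number of edges = 2

Answer: 2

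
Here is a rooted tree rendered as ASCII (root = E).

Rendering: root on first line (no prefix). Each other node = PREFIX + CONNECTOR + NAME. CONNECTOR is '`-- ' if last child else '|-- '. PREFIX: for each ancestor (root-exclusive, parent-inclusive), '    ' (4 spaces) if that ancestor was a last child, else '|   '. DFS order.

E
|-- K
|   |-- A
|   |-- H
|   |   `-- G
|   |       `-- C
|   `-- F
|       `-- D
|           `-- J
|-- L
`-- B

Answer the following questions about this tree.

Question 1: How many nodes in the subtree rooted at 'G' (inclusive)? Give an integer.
Answer: 2

Derivation:
Subtree rooted at G contains: C, G
Count = 2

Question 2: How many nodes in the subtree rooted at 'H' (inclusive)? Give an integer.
Subtree rooted at H contains: C, G, H
Count = 3

Answer: 3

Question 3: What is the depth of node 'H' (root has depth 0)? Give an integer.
Answer: 2

Derivation:
Path from root to H: E -> K -> H
Depth = number of edges = 2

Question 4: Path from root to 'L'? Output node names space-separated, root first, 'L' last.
Answer: E L

Derivation:
Walk down from root: E -> L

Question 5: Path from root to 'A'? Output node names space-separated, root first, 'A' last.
Walk down from root: E -> K -> A

Answer: E K A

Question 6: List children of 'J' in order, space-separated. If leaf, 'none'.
Node J's children (from adjacency): (leaf)

Answer: none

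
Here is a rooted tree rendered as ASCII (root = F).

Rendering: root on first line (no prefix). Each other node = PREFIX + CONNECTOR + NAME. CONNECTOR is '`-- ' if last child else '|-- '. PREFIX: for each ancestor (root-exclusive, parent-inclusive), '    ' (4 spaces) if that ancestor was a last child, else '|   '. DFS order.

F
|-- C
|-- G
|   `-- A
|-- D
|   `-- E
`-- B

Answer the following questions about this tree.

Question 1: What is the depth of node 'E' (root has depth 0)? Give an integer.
Answer: 2

Derivation:
Path from root to E: F -> D -> E
Depth = number of edges = 2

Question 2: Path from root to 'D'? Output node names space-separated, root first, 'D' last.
Walk down from root: F -> D

Answer: F D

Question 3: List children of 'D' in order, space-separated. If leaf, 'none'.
Node D's children (from adjacency): E

Answer: E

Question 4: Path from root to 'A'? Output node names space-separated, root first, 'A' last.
Answer: F G A

Derivation:
Walk down from root: F -> G -> A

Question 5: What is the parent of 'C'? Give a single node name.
Answer: F

Derivation:
Scan adjacency: C appears as child of F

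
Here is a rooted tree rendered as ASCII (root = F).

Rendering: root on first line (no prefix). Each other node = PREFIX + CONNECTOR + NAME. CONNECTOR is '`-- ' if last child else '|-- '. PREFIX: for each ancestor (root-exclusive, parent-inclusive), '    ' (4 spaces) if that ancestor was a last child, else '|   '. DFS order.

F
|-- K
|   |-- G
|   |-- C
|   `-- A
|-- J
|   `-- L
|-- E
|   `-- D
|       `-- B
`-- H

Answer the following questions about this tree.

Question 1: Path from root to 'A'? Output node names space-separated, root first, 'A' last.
Answer: F K A

Derivation:
Walk down from root: F -> K -> A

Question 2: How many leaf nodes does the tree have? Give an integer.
Answer: 6

Derivation:
Leaves (nodes with no children): A, B, C, G, H, L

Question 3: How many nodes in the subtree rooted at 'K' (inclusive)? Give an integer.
Answer: 4

Derivation:
Subtree rooted at K contains: A, C, G, K
Count = 4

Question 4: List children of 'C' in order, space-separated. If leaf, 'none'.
Answer: none

Derivation:
Node C's children (from adjacency): (leaf)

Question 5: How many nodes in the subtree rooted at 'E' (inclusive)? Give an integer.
Answer: 3

Derivation:
Subtree rooted at E contains: B, D, E
Count = 3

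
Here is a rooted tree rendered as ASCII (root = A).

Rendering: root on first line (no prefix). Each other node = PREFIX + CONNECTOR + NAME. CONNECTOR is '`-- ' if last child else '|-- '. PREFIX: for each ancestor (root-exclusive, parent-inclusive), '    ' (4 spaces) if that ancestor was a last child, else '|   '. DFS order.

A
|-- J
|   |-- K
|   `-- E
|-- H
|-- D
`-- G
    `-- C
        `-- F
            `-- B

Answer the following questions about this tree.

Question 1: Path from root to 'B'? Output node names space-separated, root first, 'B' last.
Walk down from root: A -> G -> C -> F -> B

Answer: A G C F B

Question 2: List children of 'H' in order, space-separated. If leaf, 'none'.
Answer: none

Derivation:
Node H's children (from adjacency): (leaf)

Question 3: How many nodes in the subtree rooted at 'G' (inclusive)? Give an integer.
Answer: 4

Derivation:
Subtree rooted at G contains: B, C, F, G
Count = 4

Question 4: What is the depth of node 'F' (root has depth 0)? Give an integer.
Answer: 3

Derivation:
Path from root to F: A -> G -> C -> F
Depth = number of edges = 3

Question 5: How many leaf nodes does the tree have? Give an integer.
Leaves (nodes with no children): B, D, E, H, K

Answer: 5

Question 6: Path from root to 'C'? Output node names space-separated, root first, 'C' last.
Answer: A G C

Derivation:
Walk down from root: A -> G -> C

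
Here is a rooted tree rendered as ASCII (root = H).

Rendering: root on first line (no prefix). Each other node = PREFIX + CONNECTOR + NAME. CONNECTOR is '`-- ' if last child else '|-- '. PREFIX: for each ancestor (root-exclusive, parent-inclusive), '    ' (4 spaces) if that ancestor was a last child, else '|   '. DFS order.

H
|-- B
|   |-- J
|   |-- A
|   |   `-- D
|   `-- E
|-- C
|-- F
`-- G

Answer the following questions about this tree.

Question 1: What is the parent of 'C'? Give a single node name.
Scan adjacency: C appears as child of H

Answer: H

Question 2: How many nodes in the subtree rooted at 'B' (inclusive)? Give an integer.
Answer: 5

Derivation:
Subtree rooted at B contains: A, B, D, E, J
Count = 5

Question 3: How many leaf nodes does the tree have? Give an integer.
Leaves (nodes with no children): C, D, E, F, G, J

Answer: 6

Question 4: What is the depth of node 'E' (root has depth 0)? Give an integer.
Answer: 2

Derivation:
Path from root to E: H -> B -> E
Depth = number of edges = 2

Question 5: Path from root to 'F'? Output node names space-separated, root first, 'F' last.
Answer: H F

Derivation:
Walk down from root: H -> F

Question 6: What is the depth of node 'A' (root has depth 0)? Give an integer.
Answer: 2

Derivation:
Path from root to A: H -> B -> A
Depth = number of edges = 2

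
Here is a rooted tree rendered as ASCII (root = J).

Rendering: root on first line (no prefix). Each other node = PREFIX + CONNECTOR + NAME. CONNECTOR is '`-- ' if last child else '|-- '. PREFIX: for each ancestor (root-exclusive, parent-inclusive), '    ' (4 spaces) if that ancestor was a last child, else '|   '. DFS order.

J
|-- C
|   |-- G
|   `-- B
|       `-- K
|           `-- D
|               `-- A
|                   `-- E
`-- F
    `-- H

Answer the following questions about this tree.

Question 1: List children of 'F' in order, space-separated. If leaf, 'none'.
Node F's children (from adjacency): H

Answer: H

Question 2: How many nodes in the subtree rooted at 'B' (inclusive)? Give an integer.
Subtree rooted at B contains: A, B, D, E, K
Count = 5

Answer: 5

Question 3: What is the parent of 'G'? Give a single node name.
Scan adjacency: G appears as child of C

Answer: C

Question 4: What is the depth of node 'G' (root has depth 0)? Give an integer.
Path from root to G: J -> C -> G
Depth = number of edges = 2

Answer: 2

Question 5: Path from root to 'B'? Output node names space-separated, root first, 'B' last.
Walk down from root: J -> C -> B

Answer: J C B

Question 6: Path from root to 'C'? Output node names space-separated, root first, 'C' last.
Answer: J C

Derivation:
Walk down from root: J -> C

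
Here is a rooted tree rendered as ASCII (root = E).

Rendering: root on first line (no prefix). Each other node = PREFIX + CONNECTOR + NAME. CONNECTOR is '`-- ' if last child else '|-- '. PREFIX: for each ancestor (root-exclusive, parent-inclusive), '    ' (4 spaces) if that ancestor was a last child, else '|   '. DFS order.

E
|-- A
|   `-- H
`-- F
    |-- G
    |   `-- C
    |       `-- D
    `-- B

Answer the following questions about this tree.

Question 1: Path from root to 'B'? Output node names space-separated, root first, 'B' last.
Walk down from root: E -> F -> B

Answer: E F B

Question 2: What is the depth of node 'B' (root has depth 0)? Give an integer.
Answer: 2

Derivation:
Path from root to B: E -> F -> B
Depth = number of edges = 2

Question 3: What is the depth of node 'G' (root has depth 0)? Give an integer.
Path from root to G: E -> F -> G
Depth = number of edges = 2

Answer: 2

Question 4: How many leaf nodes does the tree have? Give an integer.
Answer: 3

Derivation:
Leaves (nodes with no children): B, D, H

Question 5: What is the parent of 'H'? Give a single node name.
Scan adjacency: H appears as child of A

Answer: A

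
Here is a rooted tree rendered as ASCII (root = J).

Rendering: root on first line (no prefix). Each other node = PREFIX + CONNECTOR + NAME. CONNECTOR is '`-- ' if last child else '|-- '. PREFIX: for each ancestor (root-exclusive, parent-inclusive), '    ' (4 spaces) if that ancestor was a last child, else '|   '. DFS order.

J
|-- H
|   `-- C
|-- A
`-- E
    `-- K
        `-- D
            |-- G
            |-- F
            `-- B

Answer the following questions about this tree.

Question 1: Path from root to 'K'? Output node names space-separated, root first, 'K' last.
Answer: J E K

Derivation:
Walk down from root: J -> E -> K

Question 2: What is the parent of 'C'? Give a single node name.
Answer: H

Derivation:
Scan adjacency: C appears as child of H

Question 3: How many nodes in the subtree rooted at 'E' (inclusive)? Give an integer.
Answer: 6

Derivation:
Subtree rooted at E contains: B, D, E, F, G, K
Count = 6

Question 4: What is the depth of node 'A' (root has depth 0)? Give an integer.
Path from root to A: J -> A
Depth = number of edges = 1

Answer: 1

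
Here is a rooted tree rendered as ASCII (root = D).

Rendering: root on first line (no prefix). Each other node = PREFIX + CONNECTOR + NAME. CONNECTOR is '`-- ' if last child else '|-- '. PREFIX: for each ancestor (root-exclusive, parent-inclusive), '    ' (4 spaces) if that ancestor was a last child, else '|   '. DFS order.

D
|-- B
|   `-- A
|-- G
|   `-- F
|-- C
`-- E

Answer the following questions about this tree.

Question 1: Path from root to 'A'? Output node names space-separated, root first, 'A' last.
Answer: D B A

Derivation:
Walk down from root: D -> B -> A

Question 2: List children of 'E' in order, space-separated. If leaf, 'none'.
Answer: none

Derivation:
Node E's children (from adjacency): (leaf)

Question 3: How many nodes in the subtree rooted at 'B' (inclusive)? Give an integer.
Answer: 2

Derivation:
Subtree rooted at B contains: A, B
Count = 2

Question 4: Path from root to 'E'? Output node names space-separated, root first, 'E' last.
Answer: D E

Derivation:
Walk down from root: D -> E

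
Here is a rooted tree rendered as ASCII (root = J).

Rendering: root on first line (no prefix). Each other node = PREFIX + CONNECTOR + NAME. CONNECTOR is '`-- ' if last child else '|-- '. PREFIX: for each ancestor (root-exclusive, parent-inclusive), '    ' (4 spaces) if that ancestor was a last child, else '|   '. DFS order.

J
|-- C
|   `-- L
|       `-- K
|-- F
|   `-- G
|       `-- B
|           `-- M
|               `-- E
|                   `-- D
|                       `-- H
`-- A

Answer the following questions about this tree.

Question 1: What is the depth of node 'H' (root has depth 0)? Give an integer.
Answer: 7

Derivation:
Path from root to H: J -> F -> G -> B -> M -> E -> D -> H
Depth = number of edges = 7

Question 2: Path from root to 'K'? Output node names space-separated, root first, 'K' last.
Answer: J C L K

Derivation:
Walk down from root: J -> C -> L -> K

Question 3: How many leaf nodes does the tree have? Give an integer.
Leaves (nodes with no children): A, H, K

Answer: 3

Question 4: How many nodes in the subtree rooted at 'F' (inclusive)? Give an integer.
Answer: 7

Derivation:
Subtree rooted at F contains: B, D, E, F, G, H, M
Count = 7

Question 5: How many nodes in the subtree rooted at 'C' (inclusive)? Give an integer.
Answer: 3

Derivation:
Subtree rooted at C contains: C, K, L
Count = 3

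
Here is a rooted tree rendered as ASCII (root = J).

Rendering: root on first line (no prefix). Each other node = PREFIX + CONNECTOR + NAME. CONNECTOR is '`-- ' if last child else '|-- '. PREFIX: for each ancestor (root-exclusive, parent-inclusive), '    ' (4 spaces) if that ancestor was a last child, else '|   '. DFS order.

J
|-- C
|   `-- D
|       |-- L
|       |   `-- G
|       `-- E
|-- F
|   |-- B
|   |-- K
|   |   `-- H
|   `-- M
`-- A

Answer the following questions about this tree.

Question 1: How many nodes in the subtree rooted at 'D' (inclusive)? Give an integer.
Answer: 4

Derivation:
Subtree rooted at D contains: D, E, G, L
Count = 4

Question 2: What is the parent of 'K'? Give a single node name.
Scan adjacency: K appears as child of F

Answer: F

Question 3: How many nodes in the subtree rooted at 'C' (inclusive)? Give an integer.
Answer: 5

Derivation:
Subtree rooted at C contains: C, D, E, G, L
Count = 5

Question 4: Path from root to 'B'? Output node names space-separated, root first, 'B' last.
Answer: J F B

Derivation:
Walk down from root: J -> F -> B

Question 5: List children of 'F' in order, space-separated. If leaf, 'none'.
Node F's children (from adjacency): B, K, M

Answer: B K M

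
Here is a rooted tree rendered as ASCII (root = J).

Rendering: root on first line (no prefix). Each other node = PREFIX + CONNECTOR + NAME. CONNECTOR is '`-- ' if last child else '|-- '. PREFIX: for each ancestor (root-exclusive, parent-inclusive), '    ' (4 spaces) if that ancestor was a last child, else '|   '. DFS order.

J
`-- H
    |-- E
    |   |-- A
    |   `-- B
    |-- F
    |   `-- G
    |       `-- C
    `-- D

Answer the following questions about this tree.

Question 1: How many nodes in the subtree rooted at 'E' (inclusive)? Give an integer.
Answer: 3

Derivation:
Subtree rooted at E contains: A, B, E
Count = 3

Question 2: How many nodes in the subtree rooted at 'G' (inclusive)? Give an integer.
Subtree rooted at G contains: C, G
Count = 2

Answer: 2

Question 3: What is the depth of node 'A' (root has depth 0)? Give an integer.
Answer: 3

Derivation:
Path from root to A: J -> H -> E -> A
Depth = number of edges = 3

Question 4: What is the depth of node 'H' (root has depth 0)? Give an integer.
Path from root to H: J -> H
Depth = number of edges = 1

Answer: 1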